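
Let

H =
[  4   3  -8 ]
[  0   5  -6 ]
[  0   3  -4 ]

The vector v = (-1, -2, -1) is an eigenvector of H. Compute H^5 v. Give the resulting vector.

First find the eigenvalue: Hv = (-2, -4, -2) = 2·(-1, -2, -1), so λ = 2.
Then H^5 v = λ^5·v = 2^5·(-1, -2, -1) = 32·(-1, -2, -1) = (-32, -64, -32).

(-32, -64, -32)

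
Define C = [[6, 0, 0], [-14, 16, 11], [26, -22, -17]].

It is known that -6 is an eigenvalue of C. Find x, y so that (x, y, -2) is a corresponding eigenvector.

We need (C + 6I)v = 0.
C + 6I = [[12, 0, 0], [-14, 22, 11], [26, -22, -11]].
Row 1: (12)·x + (0)·y + (0)·-2 = 0
Row 2: (-14)·x + (22)·y + (11)·-2 = 0
Row 3: (26)·x + (-22)·y + (-11)·-2 = 0
Solving gives x = 0, y = 1.
Check: C·(0, 1, -2) = (0, -6, 12) = -6·(0, 1, -2).

0, 1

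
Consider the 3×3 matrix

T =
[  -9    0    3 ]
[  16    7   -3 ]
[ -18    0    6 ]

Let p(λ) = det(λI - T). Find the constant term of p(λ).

p(λ) = λ^3 - 4λ^2 - 21λ.
The constant term is 0.

0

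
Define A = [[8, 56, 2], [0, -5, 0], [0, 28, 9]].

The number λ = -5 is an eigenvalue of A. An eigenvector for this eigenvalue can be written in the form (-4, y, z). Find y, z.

We need (A + 5I)v = 0.
A + 5I = [[13, 56, 2], [0, 0, 0], [0, 28, 14]].
Row 1: (13)·-4 + (56)·y + (2)·z = 0
Row 2: (0)·-4 + (0)·y + (0)·z = 0
Row 3: (0)·-4 + (28)·y + (14)·z = 0
Solving gives y = 1, z = -2.
Check: A·(-4, 1, -2) = (20, -5, 10) = -5·(-4, 1, -2).

1, -2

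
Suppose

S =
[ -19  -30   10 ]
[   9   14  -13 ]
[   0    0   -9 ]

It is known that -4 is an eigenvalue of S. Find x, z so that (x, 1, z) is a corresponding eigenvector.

-2, 0

We need (S + 4I)v = 0.
S + 4I = [[-15, -30, 10], [9, 18, -13], [0, 0, -5]].
Row 1: (-15)·x + (-30)·1 + (10)·z = 0
Row 2: (9)·x + (18)·1 + (-13)·z = 0
Row 3: (0)·x + (0)·1 + (-5)·z = 0
Solving gives x = -2, z = 0.
Check: S·(-2, 1, 0) = (8, -4, 0) = -4·(-2, 1, 0).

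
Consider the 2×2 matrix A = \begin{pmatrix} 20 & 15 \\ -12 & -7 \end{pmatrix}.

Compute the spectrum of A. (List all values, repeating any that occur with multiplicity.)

det(A - tI) = (20 - t)(-7 - t) - (15)·(-12) = t^2 - 13t + 40.
This factors as (t - 5)·(t - 8) = 0.
Eigenvalues: 5, 8.

5, 8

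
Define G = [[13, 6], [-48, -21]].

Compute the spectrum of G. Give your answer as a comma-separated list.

det(G - μI) = (13 - μ)(-21 - μ) - (6)·(-48) = μ^2 + 8μ + 15.
This factors as (μ + 5)·(μ + 3) = 0.
Eigenvalues: -5, -3.

-5, -3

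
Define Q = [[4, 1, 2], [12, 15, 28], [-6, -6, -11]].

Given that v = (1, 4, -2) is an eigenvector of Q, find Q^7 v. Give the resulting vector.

First find the eigenvalue: Qv = (4, 16, -8) = 4·(1, 4, -2), so λ = 4.
Then Q^7 v = λ^7·v = 4^7·(1, 4, -2) = 16384·(1, 4, -2) = (16384, 65536, -32768).

(16384, 65536, -32768)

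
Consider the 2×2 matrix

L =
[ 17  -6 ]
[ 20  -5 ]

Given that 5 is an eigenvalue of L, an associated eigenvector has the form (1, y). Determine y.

2

We need (L - 5I)v = 0.
L - 5I = [[12, -6], [20, -10]].
Row 1: (12)·1 + (-6)·y = 0
Row 2: (20)·1 + (-10)·y = 0
Solving gives y = 2.
Check: L·(1, 2) = (5, 10) = 5·(1, 2).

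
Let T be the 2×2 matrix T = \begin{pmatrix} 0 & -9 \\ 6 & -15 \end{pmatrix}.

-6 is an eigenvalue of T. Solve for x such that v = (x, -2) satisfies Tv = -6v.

-3

We need (T + 6I)v = 0.
T + 6I = [[6, -9], [6, -9]].
Row 1: (6)·x + (-9)·-2 = 0
Row 2: (6)·x + (-9)·-2 = 0
Solving gives x = -3.
Check: T·(-3, -2) = (18, 12) = -6·(-3, -2).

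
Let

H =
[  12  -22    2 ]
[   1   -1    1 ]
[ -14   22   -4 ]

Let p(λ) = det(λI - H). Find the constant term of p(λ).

-20

p(λ) = λ^3 - 7λ^2 - 28λ - 20.
The constant term is -20.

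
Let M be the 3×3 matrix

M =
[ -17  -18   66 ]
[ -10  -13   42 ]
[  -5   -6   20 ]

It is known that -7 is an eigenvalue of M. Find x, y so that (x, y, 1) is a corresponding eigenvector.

We need (M + 7I)v = 0.
M + 7I = [[-10, -18, 66], [-10, -6, 42], [-5, -6, 27]].
Row 1: (-10)·x + (-18)·y + (66)·1 = 0
Row 2: (-10)·x + (-6)·y + (42)·1 = 0
Row 3: (-5)·x + (-6)·y + (27)·1 = 0
Solving gives x = 3, y = 2.
Check: M·(3, 2, 1) = (-21, -14, -7) = -7·(3, 2, 1).

3, 2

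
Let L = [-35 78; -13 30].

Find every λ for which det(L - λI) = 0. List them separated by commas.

det(L - rI) = (-35 - r)(30 - r) - (78)·(-13) = r^2 + 5r - 36.
This factors as (r + 9)·(r - 4) = 0.
Eigenvalues: -9, 4.

-9, 4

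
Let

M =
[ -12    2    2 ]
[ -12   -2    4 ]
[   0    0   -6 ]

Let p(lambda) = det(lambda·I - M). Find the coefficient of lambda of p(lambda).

p(lambda) = lambda^3 + 20·lambda^2 + 132·lambda + 288.
The coefficient of lambda is 132.

132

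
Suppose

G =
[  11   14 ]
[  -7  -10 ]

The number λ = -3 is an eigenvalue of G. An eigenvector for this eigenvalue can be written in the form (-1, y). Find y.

1

We need (G + 3I)v = 0.
G + 3I = [[14, 14], [-7, -7]].
Row 1: (14)·-1 + (14)·y = 0
Row 2: (-7)·-1 + (-7)·y = 0
Solving gives y = 1.
Check: G·(-1, 1) = (3, -3) = -3·(-1, 1).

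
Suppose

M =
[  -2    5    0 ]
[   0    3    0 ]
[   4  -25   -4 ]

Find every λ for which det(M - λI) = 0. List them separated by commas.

Set up det(rI - M) = 0.
Expanding the 3×3 determinant: p(r) = r^3 + 3r^2 - 10r - 24.
Try r = -2: p(-2) = 0, so -2 is a root.
Dividing by (r + 2) leaves r^2 + r - 12.
The quadratic factors as (r + 4)·(r - 3).
Eigenvalues: -4, -2, 3.

-4, -2, 3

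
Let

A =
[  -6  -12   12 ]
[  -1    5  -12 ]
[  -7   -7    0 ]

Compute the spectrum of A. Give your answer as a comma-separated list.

The characteristic polynomial is p(r) = det(rI - A).
Expanding along the first row, p(r) = r^3 + r^2 - 42r.
Rational-root test: r = 6 gives p(6) = 0.
Factor out (r - 6): p(r) = (r - 6)·(r^2 + 7r).
The quadratic factors as (r + 7)·r.
Eigenvalues: -7, 0, 6.

-7, 0, 6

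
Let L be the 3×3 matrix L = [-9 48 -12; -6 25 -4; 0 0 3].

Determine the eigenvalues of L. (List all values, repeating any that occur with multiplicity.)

3, 7, 9

Compute the characteristic polynomial p(t) = det(tI - L).
Cofactor expansion gives p(t) = t^3 - 19t^2 + 111t - 189.
Try t = 7: p(7) = 0, so 7 is a root.
Dividing by (t - 7) leaves t^2 - 12t + 27.
The quadratic factors as (t - 3)·(t - 9).
Eigenvalues: 3, 7, 9.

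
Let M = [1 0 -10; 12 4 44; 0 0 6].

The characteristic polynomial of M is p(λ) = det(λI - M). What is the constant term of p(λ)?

-24

p(λ) = λ^3 - 11λ^2 + 34λ - 24.
The constant term is -24.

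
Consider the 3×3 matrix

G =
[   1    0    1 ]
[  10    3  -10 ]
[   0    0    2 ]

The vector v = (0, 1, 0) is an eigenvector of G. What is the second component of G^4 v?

First find the eigenvalue: Gv = (0, 3, 0) = 3·(0, 1, 0), so λ = 3.
Then G^4 v = λ^4·v = 3^4·(0, 1, 0) = 81·(0, 1, 0) = (0, 81, 0).

81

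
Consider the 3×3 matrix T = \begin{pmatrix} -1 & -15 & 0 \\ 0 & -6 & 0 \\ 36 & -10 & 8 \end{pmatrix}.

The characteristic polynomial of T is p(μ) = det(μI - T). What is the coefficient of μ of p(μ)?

p(μ) = μ^3 - μ^2 - 50μ - 48.
The coefficient of μ is -50.

-50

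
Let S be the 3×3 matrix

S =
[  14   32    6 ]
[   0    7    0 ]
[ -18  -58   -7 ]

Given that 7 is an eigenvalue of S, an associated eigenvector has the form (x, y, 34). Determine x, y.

-20, -2

We need (S - 7I)v = 0.
S - 7I = [[7, 32, 6], [0, 0, 0], [-18, -58, -14]].
Row 1: (7)·x + (32)·y + (6)·34 = 0
Row 2: (0)·x + (0)·y + (0)·34 = 0
Row 3: (-18)·x + (-58)·y + (-14)·34 = 0
Solving gives x = -20, y = -2.
Check: S·(-20, -2, 34) = (-140, -14, 238) = 7·(-20, -2, 34).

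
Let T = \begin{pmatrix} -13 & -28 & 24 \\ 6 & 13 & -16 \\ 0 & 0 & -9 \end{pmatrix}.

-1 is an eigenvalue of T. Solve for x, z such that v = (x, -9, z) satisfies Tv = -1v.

We need (T + 1I)v = 0.
T + 1I = [[-12, -28, 24], [6, 14, -16], [0, 0, -8]].
Row 1: (-12)·x + (-28)·-9 + (24)·z = 0
Row 2: (6)·x + (14)·-9 + (-16)·z = 0
Row 3: (0)·x + (0)·-9 + (-8)·z = 0
Solving gives x = 21, z = 0.
Check: T·(21, -9, 0) = (-21, 9, 0) = -1·(21, -9, 0).

21, 0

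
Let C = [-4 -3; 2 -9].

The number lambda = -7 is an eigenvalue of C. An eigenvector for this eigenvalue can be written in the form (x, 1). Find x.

1

We need (C + 7I)v = 0.
C + 7I = [[3, -3], [2, -2]].
Row 1: (3)·x + (-3)·1 = 0
Row 2: (2)·x + (-2)·1 = 0
Solving gives x = 1.
Check: C·(1, 1) = (-7, -7) = -7·(1, 1).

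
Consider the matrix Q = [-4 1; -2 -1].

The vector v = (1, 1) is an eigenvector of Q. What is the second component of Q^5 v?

-243

First find the eigenvalue: Qv = (-3, -3) = -3·(1, 1), so λ = -3.
Then Q^5 v = λ^5·v = (-3)^5·(1, 1) = -243·(1, 1) = (-243, -243).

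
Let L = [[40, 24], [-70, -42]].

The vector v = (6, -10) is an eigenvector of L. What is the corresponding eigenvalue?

Compute Lv: L·(6, -10) = (0, 0).
Since Lv = λv, compare component 1: 0 = λ·6, so λ = 0.

0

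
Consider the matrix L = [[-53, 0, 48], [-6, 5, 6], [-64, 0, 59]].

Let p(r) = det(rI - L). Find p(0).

275

p(0) = det(0·I − L) = det(−L) = (−1)^3·det(L).
det(L) = -275, so p(0) = 275.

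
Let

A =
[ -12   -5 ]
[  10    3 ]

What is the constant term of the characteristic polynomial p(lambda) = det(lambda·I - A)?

14

p(0) = det(0·I − A) = det(−A) = (−1)^2·det(A).
det(A) = 14, so p(0) = 14.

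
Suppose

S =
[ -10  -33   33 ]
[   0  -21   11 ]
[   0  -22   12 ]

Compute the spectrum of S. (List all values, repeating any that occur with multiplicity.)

-10, -10, 1

Set up det(rI - S) = 0.
Expanding along the first row, p(r) = r^3 + 19r^2 + 80r - 100.
Rational-root test: r = 1 gives p(1) = 0.
Dividing by (r - 1) leaves r^2 + 20r + 100.
The quadratic factor is (r + 10)^2.
Eigenvalues: -10, -10, 1.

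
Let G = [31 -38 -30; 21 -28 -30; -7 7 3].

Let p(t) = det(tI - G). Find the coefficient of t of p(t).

-61

p(t) = t^3 - 6t^2 - 61t + 210.
The coefficient of t is -61.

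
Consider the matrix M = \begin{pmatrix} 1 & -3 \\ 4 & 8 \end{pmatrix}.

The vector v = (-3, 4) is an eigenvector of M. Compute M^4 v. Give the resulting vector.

(-1875, 2500)

First find the eigenvalue: Mv = (-15, 20) = 5·(-3, 4), so λ = 5.
Then M^4 v = λ^4·v = 5^4·(-3, 4) = 625·(-3, 4) = (-1875, 2500).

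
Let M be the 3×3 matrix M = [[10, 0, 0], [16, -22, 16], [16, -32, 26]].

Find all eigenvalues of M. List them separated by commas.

Set up det(tI - M) = 0.
Expanding along the first row, p(t) = t^3 - 14t^2 - 20t + 600.
Try t = -6: p(-6) = 0, so -6 is a root.
Dividing by (t + 6) leaves t^2 - 20t + 100.
The quadratic factor is (t - 10)^2.
Eigenvalues: -6, 10, 10.

-6, 10, 10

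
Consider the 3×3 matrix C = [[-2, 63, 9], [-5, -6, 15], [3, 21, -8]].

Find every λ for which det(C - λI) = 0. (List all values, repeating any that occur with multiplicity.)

-11, -6, 1

Compute the characteristic polynomial p(λ) = det(λI - C).
Expanding the 3×3 determinant: p(λ) = λ^3 + 16λ^2 + 49λ - 66.
Since p(-11) = 0, λ = -11 is a root.
Dividing by (λ + 11) leaves λ^2 + 5λ - 6.
The quadratic factors as (λ + 6)·(λ - 1).
Eigenvalues: -11, -6, 1.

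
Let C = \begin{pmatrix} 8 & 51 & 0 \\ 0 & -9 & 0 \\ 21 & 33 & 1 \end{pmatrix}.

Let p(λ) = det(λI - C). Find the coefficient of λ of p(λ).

-73

p(λ) = λ^3 - 73λ + 72.
The coefficient of λ is -73.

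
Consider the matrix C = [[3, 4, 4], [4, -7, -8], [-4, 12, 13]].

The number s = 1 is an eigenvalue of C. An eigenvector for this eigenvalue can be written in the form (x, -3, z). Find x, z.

0, 3

We need (C - 1I)v = 0.
C - 1I = [[2, 4, 4], [4, -8, -8], [-4, 12, 12]].
Row 1: (2)·x + (4)·-3 + (4)·z = 0
Row 2: (4)·x + (-8)·-3 + (-8)·z = 0
Row 3: (-4)·x + (12)·-3 + (12)·z = 0
Solving gives x = 0, z = 3.
Check: C·(0, -3, 3) = (0, -3, 3) = 1·(0, -3, 3).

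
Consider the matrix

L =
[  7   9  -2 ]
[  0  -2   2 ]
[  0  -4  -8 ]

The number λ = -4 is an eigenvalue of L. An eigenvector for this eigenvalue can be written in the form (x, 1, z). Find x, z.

We need (L + 4I)v = 0.
L + 4I = [[11, 9, -2], [0, 2, 2], [0, -4, -4]].
Row 1: (11)·x + (9)·1 + (-2)·z = 0
Row 2: (0)·x + (2)·1 + (2)·z = 0
Row 3: (0)·x + (-4)·1 + (-4)·z = 0
Solving gives x = -1, z = -1.
Check: L·(-1, 1, -1) = (4, -4, 4) = -4·(-1, 1, -1).

-1, -1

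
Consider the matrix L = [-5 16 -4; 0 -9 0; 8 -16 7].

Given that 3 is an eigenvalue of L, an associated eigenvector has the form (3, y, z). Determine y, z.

We need (L - 3I)v = 0.
L - 3I = [[-8, 16, -4], [0, -12, 0], [8, -16, 4]].
Row 1: (-8)·3 + (16)·y + (-4)·z = 0
Row 2: (0)·3 + (-12)·y + (0)·z = 0
Row 3: (8)·3 + (-16)·y + (4)·z = 0
Solving gives y = 0, z = -6.
Check: L·(3, 0, -6) = (9, 0, -18) = 3·(3, 0, -6).

0, -6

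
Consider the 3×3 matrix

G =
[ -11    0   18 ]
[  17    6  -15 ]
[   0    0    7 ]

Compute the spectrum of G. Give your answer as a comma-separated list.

The characteristic polynomial is p(t) = det(tI - G).
Expanding along the first row, p(t) = t^3 - 2t^2 - 101t + 462.
Try t = 7: p(7) = 0, so 7 is a root.
Dividing by (t - 7) leaves t^2 + 5t - 66.
The quadratic factors as (t + 11)·(t - 6).
Eigenvalues: -11, 6, 7.

-11, 6, 7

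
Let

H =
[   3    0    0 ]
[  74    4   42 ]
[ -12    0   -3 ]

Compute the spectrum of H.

-3, 3, 4

The characteristic polynomial is p(μ) = det(μI - H).
Expanding along the first row, p(μ) = μ^3 - 4μ^2 - 9μ + 36.
Try μ = 4: p(4) = 0, so 4 is a root.
Dividing by (μ - 4) leaves μ^2 - 9.
The quadratic factors as (μ + 3)·(μ - 3).
Eigenvalues: -3, 3, 4.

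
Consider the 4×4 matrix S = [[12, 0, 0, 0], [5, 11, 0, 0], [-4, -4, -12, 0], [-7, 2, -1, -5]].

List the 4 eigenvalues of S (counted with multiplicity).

S is lower triangular, so its eigenvalues are the diagonal entries.
Diagonal: 12, 11, -12, -5.

-12, -5, 11, 12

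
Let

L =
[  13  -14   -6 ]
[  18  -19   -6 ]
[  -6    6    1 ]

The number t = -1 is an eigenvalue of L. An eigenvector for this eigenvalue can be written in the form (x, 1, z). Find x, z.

We need (L + 1I)v = 0.
L + 1I = [[14, -14, -6], [18, -18, -6], [-6, 6, 2]].
Row 1: (14)·x + (-14)·1 + (-6)·z = 0
Row 2: (18)·x + (-18)·1 + (-6)·z = 0
Row 3: (-6)·x + (6)·1 + (2)·z = 0
Solving gives x = 1, z = 0.
Check: L·(1, 1, 0) = (-1, -1, 0) = -1·(1, 1, 0).

1, 0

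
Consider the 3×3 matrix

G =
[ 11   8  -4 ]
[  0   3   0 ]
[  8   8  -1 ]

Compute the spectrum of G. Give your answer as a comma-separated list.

3, 3, 7

Compute the characteristic polynomial p(s) = det(sI - G).
Expanding the 3×3 determinant: p(s) = s^3 - 13s^2 + 51s - 63.
Rational-root test: s = 7 gives p(7) = 0.
Factor out (s - 7): p(s) = (s - 7)·(s^2 - 6s + 9).
The quadratic factor is (s - 3)^2.
Eigenvalues: 3, 3, 7.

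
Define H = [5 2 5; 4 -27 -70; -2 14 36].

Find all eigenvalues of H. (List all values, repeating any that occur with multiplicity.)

1, 6, 7

The characteristic polynomial is p(r) = det(rI - H).
Expanding the 3×3 determinant: p(r) = r^3 - 14r^2 + 55r - 42.
Try r = 6: p(6) = 0, so 6 is a root.
Factor out (r - 6): p(r) = (r - 6)·(r^2 - 8r + 7).
The quadratic factors as (r - 1)·(r - 7).
Eigenvalues: 1, 6, 7.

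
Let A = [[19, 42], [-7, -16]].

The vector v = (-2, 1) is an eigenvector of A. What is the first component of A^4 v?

-32

First find the eigenvalue: Av = (4, -2) = -2·(-2, 1), so λ = -2.
Then A^4 v = λ^4·v = (-2)^4·(-2, 1) = 16·(-2, 1) = (-32, 16).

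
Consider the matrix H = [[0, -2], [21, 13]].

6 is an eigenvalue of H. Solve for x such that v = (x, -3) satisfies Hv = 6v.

1

We need (H - 6I)v = 0.
H - 6I = [[-6, -2], [21, 7]].
Row 1: (-6)·x + (-2)·-3 = 0
Row 2: (21)·x + (7)·-3 = 0
Solving gives x = 1.
Check: H·(1, -3) = (6, -18) = 6·(1, -3).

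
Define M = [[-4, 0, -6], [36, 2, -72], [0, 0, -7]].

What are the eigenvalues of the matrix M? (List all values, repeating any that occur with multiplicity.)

-7, -4, 2

Set up det(μI - M) = 0.
Expanding along the first row, p(μ) = μ^3 + 9μ^2 + 6μ - 56.
Rational-root test: μ = 2 gives p(2) = 0.
Dividing by (μ - 2) leaves μ^2 + 11μ + 28.
The quadratic factors as (μ + 7)·(μ + 4).
Eigenvalues: -7, -4, 2.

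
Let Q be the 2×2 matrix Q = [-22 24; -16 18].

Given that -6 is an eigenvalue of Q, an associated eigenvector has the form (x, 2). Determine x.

3

We need (Q + 6I)v = 0.
Q + 6I = [[-16, 24], [-16, 24]].
Row 1: (-16)·x + (24)·2 = 0
Row 2: (-16)·x + (24)·2 = 0
Solving gives x = 3.
Check: Q·(3, 2) = (-18, -12) = -6·(3, 2).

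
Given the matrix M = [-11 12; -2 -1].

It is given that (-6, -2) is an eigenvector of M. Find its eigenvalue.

Compute Mv: M·(-6, -2) = (42, 14).
Since Mv = λv, compare component 1: 42 = λ·-6, so λ = -7.

-7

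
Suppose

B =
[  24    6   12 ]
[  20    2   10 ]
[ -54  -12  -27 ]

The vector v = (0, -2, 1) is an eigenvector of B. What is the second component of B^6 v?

First find the eigenvalue: Bv = (0, 6, -3) = -3·(0, -2, 1), so λ = -3.
Then B^6 v = λ^6·v = (-3)^6·(0, -2, 1) = 729·(0, -2, 1) = (0, -1458, 729).

-1458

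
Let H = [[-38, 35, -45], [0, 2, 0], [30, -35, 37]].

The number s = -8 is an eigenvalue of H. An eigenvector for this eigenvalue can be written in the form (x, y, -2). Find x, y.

3, 0

We need (H + 8I)v = 0.
H + 8I = [[-30, 35, -45], [0, 10, 0], [30, -35, 45]].
Row 1: (-30)·x + (35)·y + (-45)·-2 = 0
Row 2: (0)·x + (10)·y + (0)·-2 = 0
Row 3: (30)·x + (-35)·y + (45)·-2 = 0
Solving gives x = 3, y = 0.
Check: H·(3, 0, -2) = (-24, 0, 16) = -8·(3, 0, -2).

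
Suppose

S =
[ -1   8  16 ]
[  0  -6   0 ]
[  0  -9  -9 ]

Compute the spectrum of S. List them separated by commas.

-9, -6, -1

The characteristic polynomial is p(μ) = det(μI - S).
Expanding along the first row, p(μ) = μ^3 + 16μ^2 + 69μ + 54.
Rational-root test: μ = -1 gives p(-1) = 0.
Dividing by (μ + 1) leaves μ^2 + 15μ + 54.
The quadratic factors as (μ + 9)·(μ + 6).
Eigenvalues: -9, -6, -1.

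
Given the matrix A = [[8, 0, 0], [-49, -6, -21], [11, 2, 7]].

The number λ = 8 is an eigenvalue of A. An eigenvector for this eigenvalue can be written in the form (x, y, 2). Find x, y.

We need (A - 8I)v = 0.
A - 8I = [[0, 0, 0], [-49, -14, -21], [11, 2, -1]].
Row 1: (0)·x + (0)·y + (0)·2 = 0
Row 2: (-49)·x + (-14)·y + (-21)·2 = 0
Row 3: (11)·x + (2)·y + (-1)·2 = 0
Solving gives x = 2, y = -10.
Check: A·(2, -10, 2) = (16, -80, 16) = 8·(2, -10, 2).

2, -10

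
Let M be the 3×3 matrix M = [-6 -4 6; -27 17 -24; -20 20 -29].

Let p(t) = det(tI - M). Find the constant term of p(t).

-90

p(t) = t^3 + 18t^2 + 71t - 90.
The constant term is -90.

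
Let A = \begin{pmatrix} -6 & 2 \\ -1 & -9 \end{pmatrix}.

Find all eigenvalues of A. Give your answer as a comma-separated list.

-8, -7

det(A - μI) = (-6 - μ)(-9 - μ) - (2)·(-1) = μ^2 + 15μ + 56.
This factors as (μ + 8)·(μ + 7) = 0.
Eigenvalues: -8, -7.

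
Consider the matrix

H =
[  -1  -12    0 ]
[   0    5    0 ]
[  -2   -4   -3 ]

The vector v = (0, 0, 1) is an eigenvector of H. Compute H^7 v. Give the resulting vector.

(0, 0, -2187)

First find the eigenvalue: Hv = (0, 0, -3) = -3·(0, 0, 1), so λ = -3.
Then H^7 v = λ^7·v = (-3)^7·(0, 0, 1) = -2187·(0, 0, 1) = (0, 0, -2187).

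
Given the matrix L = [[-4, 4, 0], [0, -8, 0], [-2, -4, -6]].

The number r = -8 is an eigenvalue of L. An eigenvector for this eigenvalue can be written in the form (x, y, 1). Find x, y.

We need (L + 8I)v = 0.
L + 8I = [[4, 4, 0], [0, 0, 0], [-2, -4, 2]].
Row 1: (4)·x + (4)·y + (0)·1 = 0
Row 2: (0)·x + (0)·y + (0)·1 = 0
Row 3: (-2)·x + (-4)·y + (2)·1 = 0
Solving gives x = -1, y = 1.
Check: L·(-1, 1, 1) = (8, -8, -8) = -8·(-1, 1, 1).

-1, 1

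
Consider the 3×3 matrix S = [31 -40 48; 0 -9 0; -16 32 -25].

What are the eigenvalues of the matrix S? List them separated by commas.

Set up det(rI - S) = 0.
Expanding the 3×3 determinant: p(r) = r^3 + 3r^2 - 61r - 63.
Since p(-1) = 0, r = -1 is a root.
Factor out (r + 1): p(r) = (r + 1)·(r^2 + 2r - 63).
The quadratic factors as (r + 9)·(r - 7).
Eigenvalues: -9, -1, 7.

-9, -1, 7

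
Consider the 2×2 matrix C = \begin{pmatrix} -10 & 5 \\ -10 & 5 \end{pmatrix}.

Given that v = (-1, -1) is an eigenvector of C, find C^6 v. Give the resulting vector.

(-15625, -15625)

First find the eigenvalue: Cv = (5, 5) = -5·(-1, -1), so λ = -5.
Then C^6 v = λ^6·v = (-5)^6·(-1, -1) = 15625·(-1, -1) = (-15625, -15625).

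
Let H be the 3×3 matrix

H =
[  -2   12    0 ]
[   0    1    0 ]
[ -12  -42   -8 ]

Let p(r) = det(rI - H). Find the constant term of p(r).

p(r) = r^3 + 9r^2 + 6r - 16.
The constant term is -16.

-16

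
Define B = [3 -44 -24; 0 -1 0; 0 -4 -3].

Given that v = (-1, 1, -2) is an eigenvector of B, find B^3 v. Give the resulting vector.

(1, -1, 2)

First find the eigenvalue: Bv = (1, -1, 2) = -1·(-1, 1, -2), so λ = -1.
Then B^3 v = λ^3·v = (-1)^3·(-1, 1, -2) = -1·(-1, 1, -2) = (1, -1, 2).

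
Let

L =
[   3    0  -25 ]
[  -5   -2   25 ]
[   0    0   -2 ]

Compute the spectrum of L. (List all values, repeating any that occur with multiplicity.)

-2, -2, 3

Compute the characteristic polynomial p(μ) = det(μI - L).
Cofactor expansion gives p(μ) = μ^3 + μ^2 - 8μ - 12.
Rational-root test: μ = 3 gives p(3) = 0.
Dividing by (μ - 3) leaves μ^2 + 4μ + 4.
The quadratic factor is (μ + 2)^2.
Eigenvalues: -2, -2, 3.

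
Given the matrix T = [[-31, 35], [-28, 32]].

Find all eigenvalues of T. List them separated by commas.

-3, 4

det(T - sI) = (-31 - s)(32 - s) - (35)·(-28) = s^2 - s - 12.
This factors as (s + 3)·(s - 4) = 0.
Eigenvalues: -3, 4.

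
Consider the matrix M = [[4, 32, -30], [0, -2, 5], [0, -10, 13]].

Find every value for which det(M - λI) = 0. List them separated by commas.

Compute the characteristic polynomial p(μ) = det(μI - M).
Expanding the 3×3 determinant: p(μ) = μ^3 - 15μ^2 + 68μ - 96.
Since p(3) = 0, μ = 3 is a root.
Factor out (μ - 3): p(μ) = (μ - 3)·(μ^2 - 12μ + 32).
The quadratic factors as (μ - 4)·(μ - 8).
Eigenvalues: 3, 4, 8.

3, 4, 8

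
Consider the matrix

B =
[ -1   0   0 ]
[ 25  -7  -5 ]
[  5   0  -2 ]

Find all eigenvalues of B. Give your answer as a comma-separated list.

Set up det(λI - B) = 0.
Expanding the 3×3 determinant: p(λ) = λ^3 + 10λ^2 + 23λ + 14.
Since p(-2) = 0, λ = -2 is a root.
Dividing by (λ + 2) leaves λ^2 + 8λ + 7.
The quadratic factors as (λ + 7)·(λ + 1).
Eigenvalues: -7, -2, -1.

-7, -2, -1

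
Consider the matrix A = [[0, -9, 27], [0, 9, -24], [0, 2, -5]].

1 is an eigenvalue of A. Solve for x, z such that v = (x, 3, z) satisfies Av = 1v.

0, 1

We need (A - 1I)v = 0.
A - 1I = [[-1, -9, 27], [0, 8, -24], [0, 2, -6]].
Row 1: (-1)·x + (-9)·3 + (27)·z = 0
Row 2: (0)·x + (8)·3 + (-24)·z = 0
Row 3: (0)·x + (2)·3 + (-6)·z = 0
Solving gives x = 0, z = 1.
Check: A·(0, 3, 1) = (0, 3, 1) = 1·(0, 3, 1).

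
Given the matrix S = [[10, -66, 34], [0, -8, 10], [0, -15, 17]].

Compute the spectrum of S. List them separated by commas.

Compute the characteristic polynomial p(lambda) = det(lambda·I - S).
Expanding the 3×3 determinant: p(lambda) = lambda^3 - 19·lambda^2 + 104·lambda - 140.
Since p(7) = 0, lambda = 7 is a root.
Factor out (lambda - 7): p(lambda) = (lambda - 7)·(lambda^2 - 12·lambda + 20).
The quadratic factors as (lambda - 2)·(lambda - 10).
Eigenvalues: 2, 7, 10.

2, 7, 10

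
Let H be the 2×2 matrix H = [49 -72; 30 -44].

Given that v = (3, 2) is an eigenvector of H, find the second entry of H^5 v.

First find the eigenvalue: Hv = (3, 2) = 1·(3, 2), so λ = 1.
Then H^5 v = λ^5·v = 1^5·(3, 2) = 1·(3, 2) = (3, 2).

2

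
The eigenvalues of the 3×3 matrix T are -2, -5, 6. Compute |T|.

det(T) is the product of the eigenvalues: (-2) · (-5) · (6) = 60.

60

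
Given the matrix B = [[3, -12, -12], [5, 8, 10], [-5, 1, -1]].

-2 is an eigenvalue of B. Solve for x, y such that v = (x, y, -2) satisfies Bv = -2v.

0, 2

We need (B + 2I)v = 0.
B + 2I = [[5, -12, -12], [5, 10, 10], [-5, 1, 1]].
Row 1: (5)·x + (-12)·y + (-12)·-2 = 0
Row 2: (5)·x + (10)·y + (10)·-2 = 0
Row 3: (-5)·x + (1)·y + (1)·-2 = 0
Solving gives x = 0, y = 2.
Check: B·(0, 2, -2) = (0, -4, 4) = -2·(0, 2, -2).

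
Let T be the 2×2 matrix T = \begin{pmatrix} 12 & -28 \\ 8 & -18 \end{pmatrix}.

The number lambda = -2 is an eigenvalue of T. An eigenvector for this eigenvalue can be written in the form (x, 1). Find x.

2

We need (T + 2I)v = 0.
T + 2I = [[14, -28], [8, -16]].
Row 1: (14)·x + (-28)·1 = 0
Row 2: (8)·x + (-16)·1 = 0
Solving gives x = 2.
Check: T·(2, 1) = (-4, -2) = -2·(2, 1).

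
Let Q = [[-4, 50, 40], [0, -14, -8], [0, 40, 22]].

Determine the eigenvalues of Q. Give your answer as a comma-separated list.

Set up det(lambda·I - Q) = 0.
Expanding the 3×3 determinant: p(lambda) = lambda^3 - 4·lambda^2 - 20·lambda + 48.
Try lambda = 6: p(6) = 0, so 6 is a root.
Factor out (lambda - 6): p(lambda) = (lambda - 6)·(lambda^2 + 2·lambda - 8).
The quadratic factors as (lambda + 4)·(lambda - 2).
Eigenvalues: -4, 2, 6.

-4, 2, 6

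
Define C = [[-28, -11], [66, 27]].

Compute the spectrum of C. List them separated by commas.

det(C - tI) = (-28 - t)(27 - t) - (-11)·(66) = t^2 + t - 30.
This factors as (t + 6)·(t - 5) = 0.
Eigenvalues: -6, 5.

-6, 5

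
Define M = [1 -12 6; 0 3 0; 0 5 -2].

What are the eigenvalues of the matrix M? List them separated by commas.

-2, 1, 3

Set up det(sI - M) = 0.
Expanding along the first row, p(s) = s^3 - 2s^2 - 5s + 6.
Rational-root test: s = 1 gives p(1) = 0.
Factor out (s - 1): p(s) = (s - 1)·(s^2 - s - 6).
The quadratic factors as (s + 2)·(s - 3).
Eigenvalues: -2, 1, 3.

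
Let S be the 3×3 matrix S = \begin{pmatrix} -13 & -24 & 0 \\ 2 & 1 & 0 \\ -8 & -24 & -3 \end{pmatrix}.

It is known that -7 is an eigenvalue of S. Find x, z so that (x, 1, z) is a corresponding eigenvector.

We need (S + 7I)v = 0.
S + 7I = [[-6, -24, 0], [2, 8, 0], [-8, -24, 4]].
Row 1: (-6)·x + (-24)·1 + (0)·z = 0
Row 2: (2)·x + (8)·1 + (0)·z = 0
Row 3: (-8)·x + (-24)·1 + (4)·z = 0
Solving gives x = -4, z = -2.
Check: S·(-4, 1, -2) = (28, -7, 14) = -7·(-4, 1, -2).

-4, -2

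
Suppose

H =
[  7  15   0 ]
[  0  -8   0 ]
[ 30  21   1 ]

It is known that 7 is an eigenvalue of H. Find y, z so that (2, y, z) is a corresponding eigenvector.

We need (H - 7I)v = 0.
H - 7I = [[0, 15, 0], [0, -15, 0], [30, 21, -6]].
Row 1: (0)·2 + (15)·y + (0)·z = 0
Row 2: (0)·2 + (-15)·y + (0)·z = 0
Row 3: (30)·2 + (21)·y + (-6)·z = 0
Solving gives y = 0, z = 10.
Check: H·(2, 0, 10) = (14, 0, 70) = 7·(2, 0, 10).

0, 10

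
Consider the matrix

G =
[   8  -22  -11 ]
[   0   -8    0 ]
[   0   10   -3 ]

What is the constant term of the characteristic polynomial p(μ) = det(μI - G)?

p(0) = det(0·I − G) = det(−G) = (−1)^3·det(G).
det(G) = 192, so p(0) = -192.

-192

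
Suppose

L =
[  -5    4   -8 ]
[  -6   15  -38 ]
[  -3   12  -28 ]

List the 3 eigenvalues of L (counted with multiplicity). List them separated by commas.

-9, -5, -4

Compute the characteristic polynomial p(t) = det(tI - L).
Expanding the 3×3 determinant: p(t) = t^3 + 18t^2 + 101t + 180.
Rational-root test: t = -9 gives p(-9) = 0.
Dividing by (t + 9) leaves t^2 + 9t + 20.
The quadratic factors as (t + 5)·(t + 4).
Eigenvalues: -9, -5, -4.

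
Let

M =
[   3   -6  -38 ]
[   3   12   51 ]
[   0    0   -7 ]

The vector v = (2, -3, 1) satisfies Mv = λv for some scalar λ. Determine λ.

-7

Compute Mv: M·(2, -3, 1) = (-14, 21, -7).
Since Mv = λv, compare component 1: -14 = λ·2, so λ = -7.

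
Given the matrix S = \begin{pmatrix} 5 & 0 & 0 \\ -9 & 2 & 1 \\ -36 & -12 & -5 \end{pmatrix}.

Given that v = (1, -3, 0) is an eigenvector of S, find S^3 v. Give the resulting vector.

First find the eigenvalue: Sv = (5, -15, 0) = 5·(1, -3, 0), so λ = 5.
Then S^3 v = λ^3·v = 5^3·(1, -3, 0) = 125·(1, -3, 0) = (125, -375, 0).

(125, -375, 0)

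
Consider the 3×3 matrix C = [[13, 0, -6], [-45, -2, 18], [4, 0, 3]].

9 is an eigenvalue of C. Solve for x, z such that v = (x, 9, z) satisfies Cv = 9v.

We need (C - 9I)v = 0.
C - 9I = [[4, 0, -6], [-45, -11, 18], [4, 0, -6]].
Row 1: (4)·x + (0)·9 + (-6)·z = 0
Row 2: (-45)·x + (-11)·9 + (18)·z = 0
Row 3: (4)·x + (0)·9 + (-6)·z = 0
Solving gives x = -3, z = -2.
Check: C·(-3, 9, -2) = (-27, 81, -18) = 9·(-3, 9, -2).

-3, -2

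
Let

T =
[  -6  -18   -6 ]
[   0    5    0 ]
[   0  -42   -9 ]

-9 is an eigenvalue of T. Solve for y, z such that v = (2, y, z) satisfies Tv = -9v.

0, 1

We need (T + 9I)v = 0.
T + 9I = [[3, -18, -6], [0, 14, 0], [0, -42, 0]].
Row 1: (3)·2 + (-18)·y + (-6)·z = 0
Row 2: (0)·2 + (14)·y + (0)·z = 0
Row 3: (0)·2 + (-42)·y + (0)·z = 0
Solving gives y = 0, z = 1.
Check: T·(2, 0, 1) = (-18, 0, -9) = -9·(2, 0, 1).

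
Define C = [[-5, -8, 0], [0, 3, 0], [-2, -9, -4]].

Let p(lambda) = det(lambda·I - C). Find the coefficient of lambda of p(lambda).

p(lambda) = lambda^3 + 6·lambda^2 - 7·lambda - 60.
The coefficient of lambda is -7.

-7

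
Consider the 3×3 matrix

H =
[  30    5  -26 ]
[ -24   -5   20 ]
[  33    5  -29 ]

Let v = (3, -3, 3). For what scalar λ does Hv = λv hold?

Compute Hv: H·(3, -3, 3) = (-3, 3, -3).
Since Hv = λv, compare component 1: -3 = λ·3, so λ = -1.

-1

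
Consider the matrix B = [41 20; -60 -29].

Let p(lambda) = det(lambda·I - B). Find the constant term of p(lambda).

11

p(lambda) = lambda^2 - 12·lambda + 11.
The constant term is 11.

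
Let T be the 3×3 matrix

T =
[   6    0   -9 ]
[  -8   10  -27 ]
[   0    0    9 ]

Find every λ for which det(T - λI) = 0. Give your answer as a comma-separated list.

6, 9, 10

Set up det(rI - T) = 0.
Expanding along the first row, p(r) = r^3 - 25r^2 + 204r - 540.
Try r = 9: p(9) = 0, so 9 is a root.
Dividing by (r - 9) leaves r^2 - 16r + 60.
The quadratic factors as (r - 6)·(r - 10).
Eigenvalues: 6, 9, 10.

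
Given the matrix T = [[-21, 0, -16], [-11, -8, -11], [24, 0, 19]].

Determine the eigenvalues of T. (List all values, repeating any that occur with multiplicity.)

Set up det(tI - T) = 0.
Expanding the 3×3 determinant: p(t) = t^3 + 10t^2 + t - 120.
Since p(-5) = 0, t = -5 is a root.
Dividing by (t + 5) leaves t^2 + 5t - 24.
The quadratic factors as (t + 8)·(t - 3).
Eigenvalues: -8, -5, 3.

-8, -5, 3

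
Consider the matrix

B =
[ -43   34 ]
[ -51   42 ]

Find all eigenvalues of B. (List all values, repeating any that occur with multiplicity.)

-9, 8

det(B - lambda·I) = (-43 - lambda)(42 - lambda) - (34)·(-51) = lambda^2 + lambda - 72.
This factors as (lambda + 9)·(lambda - 8) = 0.
Eigenvalues: -9, 8.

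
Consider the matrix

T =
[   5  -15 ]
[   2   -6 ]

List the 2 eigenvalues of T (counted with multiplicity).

det(T - sI) = (5 - s)(-6 - s) - (-15)·(2) = s^2 + s.
This factors as (s + 1)·s = 0.
Eigenvalues: -1, 0.

-1, 0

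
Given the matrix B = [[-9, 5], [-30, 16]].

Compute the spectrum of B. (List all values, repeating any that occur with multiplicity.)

det(B - tI) = (-9 - t)(16 - t) - (5)·(-30) = t^2 - 7t + 6.
This factors as (t - 1)·(t - 6) = 0.
Eigenvalues: 1, 6.

1, 6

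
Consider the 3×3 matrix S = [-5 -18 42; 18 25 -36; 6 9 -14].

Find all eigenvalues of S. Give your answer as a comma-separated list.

-2, 1, 7

Set up det(lambda·I - S) = 0.
Expanding the 3×3 determinant: p(lambda) = lambda^3 - 6·lambda^2 - 9·lambda + 14.
Rational-root test: lambda = -2 gives p(-2) = 0.
Dividing by (lambda + 2) leaves lambda^2 - 8·lambda + 7.
The quadratic factors as (lambda - 1)·(lambda - 7).
Eigenvalues: -2, 1, 7.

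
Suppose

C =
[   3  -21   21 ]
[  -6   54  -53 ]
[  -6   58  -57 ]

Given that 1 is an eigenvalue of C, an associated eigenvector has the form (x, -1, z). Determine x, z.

0, -1

We need (C - 1I)v = 0.
C - 1I = [[2, -21, 21], [-6, 53, -53], [-6, 58, -58]].
Row 1: (2)·x + (-21)·-1 + (21)·z = 0
Row 2: (-6)·x + (53)·-1 + (-53)·z = 0
Row 3: (-6)·x + (58)·-1 + (-58)·z = 0
Solving gives x = 0, z = -1.
Check: C·(0, -1, -1) = (0, -1, -1) = 1·(0, -1, -1).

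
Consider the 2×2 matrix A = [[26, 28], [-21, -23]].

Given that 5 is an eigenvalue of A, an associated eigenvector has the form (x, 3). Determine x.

We need (A - 5I)v = 0.
A - 5I = [[21, 28], [-21, -28]].
Row 1: (21)·x + (28)·3 = 0
Row 2: (-21)·x + (-28)·3 = 0
Solving gives x = -4.
Check: A·(-4, 3) = (-20, 15) = 5·(-4, 3).

-4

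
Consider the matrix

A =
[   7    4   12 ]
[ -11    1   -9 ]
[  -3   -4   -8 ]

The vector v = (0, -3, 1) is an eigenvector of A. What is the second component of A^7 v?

-49152

First find the eigenvalue: Av = (0, -12, 4) = 4·(0, -3, 1), so λ = 4.
Then A^7 v = λ^7·v = 4^7·(0, -3, 1) = 16384·(0, -3, 1) = (0, -49152, 16384).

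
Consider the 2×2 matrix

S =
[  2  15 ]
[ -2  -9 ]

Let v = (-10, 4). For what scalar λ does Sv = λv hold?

Compute Sv: S·(-10, 4) = (40, -16).
Since Sv = λv, compare component 1: 40 = λ·-10, so λ = -4.

-4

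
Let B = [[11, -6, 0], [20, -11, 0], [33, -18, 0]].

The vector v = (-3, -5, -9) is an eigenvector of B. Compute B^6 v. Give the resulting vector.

First find the eigenvalue: Bv = (-3, -5, -9) = 1·(-3, -5, -9), so λ = 1.
Then B^6 v = λ^6·v = 1^6·(-3, -5, -9) = 1·(-3, -5, -9) = (-3, -5, -9).

(-3, -5, -9)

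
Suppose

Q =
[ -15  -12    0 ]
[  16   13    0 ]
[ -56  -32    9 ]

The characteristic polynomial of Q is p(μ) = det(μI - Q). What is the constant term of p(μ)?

p(μ) = μ^3 - 7μ^2 - 21μ + 27.
The constant term is 27.

27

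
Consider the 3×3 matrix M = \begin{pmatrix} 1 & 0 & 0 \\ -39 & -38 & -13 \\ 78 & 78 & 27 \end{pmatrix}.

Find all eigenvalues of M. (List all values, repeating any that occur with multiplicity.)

Set up det(λI - M) = 0.
Expanding along the first row, p(λ) = λ^3 + 10λ^2 - 23λ + 12.
Try λ = 1: p(1) = 0, so 1 is a root.
Factor out (λ - 1): p(λ) = (λ - 1)·(λ^2 + 11λ - 12).
The quadratic factors as (λ + 12)·(λ - 1).
Eigenvalues: -12, 1, 1.

-12, 1, 1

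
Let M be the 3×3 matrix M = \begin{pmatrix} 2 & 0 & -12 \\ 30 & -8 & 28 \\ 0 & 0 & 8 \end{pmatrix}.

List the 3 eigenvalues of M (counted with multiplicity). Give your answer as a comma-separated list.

-8, 2, 8

Set up det(rI - M) = 0.
Expanding the 3×3 determinant: p(r) = r^3 - 2r^2 - 64r + 128.
Try r = 2: p(2) = 0, so 2 is a root.
Dividing by (r - 2) leaves r^2 - 64.
The quadratic factors as (r + 8)·(r - 8).
Eigenvalues: -8, 2, 8.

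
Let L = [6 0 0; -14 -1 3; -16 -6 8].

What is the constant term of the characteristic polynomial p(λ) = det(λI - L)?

-60

p(0) = det(0·I − L) = det(−L) = (−1)^3·det(L).
det(L) = 60, so p(0) = -60.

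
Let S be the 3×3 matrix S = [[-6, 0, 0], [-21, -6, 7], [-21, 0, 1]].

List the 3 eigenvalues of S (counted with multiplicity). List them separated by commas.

The characteristic polynomial is p(s) = det(sI - S).
Expanding the 3×3 determinant: p(s) = s^3 + 11s^2 + 24s - 36.
Since p(1) = 0, s = 1 is a root.
Factor out (s - 1): p(s) = (s - 1)·(s^2 + 12s + 36).
The quadratic factor is (s + 6)^2.
Eigenvalues: -6, -6, 1.

-6, -6, 1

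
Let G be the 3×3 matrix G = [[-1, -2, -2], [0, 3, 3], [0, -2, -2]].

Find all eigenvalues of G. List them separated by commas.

-1, 0, 1

Compute the characteristic polynomial p(t) = det(tI - G).
Expanding along the first row, p(t) = t^3 - t.
Try t = -1: p(-1) = 0, so -1 is a root.
Factor out (t + 1): p(t) = (t + 1)·(t^2 - t).
The quadratic factors as t·(t - 1).
Eigenvalues: -1, 0, 1.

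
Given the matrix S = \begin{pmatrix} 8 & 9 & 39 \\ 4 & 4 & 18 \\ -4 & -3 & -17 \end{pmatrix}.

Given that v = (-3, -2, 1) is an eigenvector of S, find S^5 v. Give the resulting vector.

(-3, -2, 1)

First find the eigenvalue: Sv = (-3, -2, 1) = 1·(-3, -2, 1), so λ = 1.
Then S^5 v = λ^5·v = 1^5·(-3, -2, 1) = 1·(-3, -2, 1) = (-3, -2, 1).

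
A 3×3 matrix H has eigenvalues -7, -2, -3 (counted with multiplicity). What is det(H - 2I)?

If H has eigenvalues -7, -2, -3, then H - 2I has eigenvalues -9, -4, -5.
det(H - 2I) = (-9) · (-4) · (-5) = -180.

-180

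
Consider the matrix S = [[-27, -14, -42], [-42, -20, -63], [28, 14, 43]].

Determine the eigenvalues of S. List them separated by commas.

-6, 1, 1

Set up det(λI - S) = 0.
Expanding the 3×3 determinant: p(λ) = λ^3 + 4λ^2 - 11λ + 6.
Since p(-6) = 0, λ = -6 is a root.
Dividing by (λ + 6) leaves λ^2 - 2λ + 1.
The quadratic factor is (λ - 1)^2.
Eigenvalues: -6, 1, 1.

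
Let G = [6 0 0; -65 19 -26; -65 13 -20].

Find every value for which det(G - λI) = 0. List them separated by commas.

-7, 6, 6

Compute the characteristic polynomial p(s) = det(sI - G).
Expanding the 3×3 determinant: p(s) = s^3 - 5s^2 - 48s + 252.
Since p(6) = 0, s = 6 is a root.
Factor out (s - 6): p(s) = (s - 6)·(s^2 + s - 42).
The quadratic factors as (s + 7)·(s - 6).
Eigenvalues: -7, 6, 6.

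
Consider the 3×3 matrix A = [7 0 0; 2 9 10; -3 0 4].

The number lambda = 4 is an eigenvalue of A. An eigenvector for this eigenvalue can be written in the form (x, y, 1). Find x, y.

0, -2

We need (A - 4I)v = 0.
A - 4I = [[3, 0, 0], [2, 5, 10], [-3, 0, 0]].
Row 1: (3)·x + (0)·y + (0)·1 = 0
Row 2: (2)·x + (5)·y + (10)·1 = 0
Row 3: (-3)·x + (0)·y + (0)·1 = 0
Solving gives x = 0, y = -2.
Check: A·(0, -2, 1) = (0, -8, 4) = 4·(0, -2, 1).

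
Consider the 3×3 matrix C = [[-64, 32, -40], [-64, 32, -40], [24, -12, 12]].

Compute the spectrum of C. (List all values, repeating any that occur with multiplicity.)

The characteristic polynomial is p(s) = det(sI - C).
Cofactor expansion gives p(s) = s^3 + 20s^2 + 96s.
Rational-root test: s = -8 gives p(-8) = 0.
Factor out (s + 8): p(s) = (s + 8)·(s^2 + 12s).
The quadratic factors as (s + 12)·s.
Eigenvalues: -12, -8, 0.

-12, -8, 0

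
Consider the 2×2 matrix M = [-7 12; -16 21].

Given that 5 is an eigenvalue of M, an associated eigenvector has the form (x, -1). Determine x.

We need (M - 5I)v = 0.
M - 5I = [[-12, 12], [-16, 16]].
Row 1: (-12)·x + (12)·-1 = 0
Row 2: (-16)·x + (16)·-1 = 0
Solving gives x = -1.
Check: M·(-1, -1) = (-5, -5) = 5·(-1, -1).

-1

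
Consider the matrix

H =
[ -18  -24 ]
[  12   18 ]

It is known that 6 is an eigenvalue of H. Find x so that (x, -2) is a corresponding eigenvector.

2

We need (H - 6I)v = 0.
H - 6I = [[-24, -24], [12, 12]].
Row 1: (-24)·x + (-24)·-2 = 0
Row 2: (12)·x + (12)·-2 = 0
Solving gives x = 2.
Check: H·(2, -2) = (12, -12) = 6·(2, -2).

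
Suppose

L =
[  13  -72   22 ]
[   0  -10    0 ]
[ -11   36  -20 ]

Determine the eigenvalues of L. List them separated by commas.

Set up det(lambda·I - L) = 0.
Expanding the 3×3 determinant: p(lambda) = lambda^3 + 17·lambda^2 + 52·lambda - 180.
Rational-root test: lambda = 2 gives p(2) = 0.
Factor out (lambda - 2): p(lambda) = (lambda - 2)·(lambda^2 + 19·lambda + 90).
The quadratic factors as (lambda + 10)·(lambda + 9).
Eigenvalues: -10, -9, 2.

-10, -9, 2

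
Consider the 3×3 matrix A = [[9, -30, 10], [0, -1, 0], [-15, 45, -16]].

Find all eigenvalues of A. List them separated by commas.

The characteristic polynomial is p(s) = det(sI - A).
Expanding along the first row, p(s) = s^3 + 8s^2 + 13s + 6.
Rational-root test: s = -1 gives p(-1) = 0.
Dividing by (s + 1) leaves s^2 + 7s + 6.
The quadratic factors as (s + 6)·(s + 1).
Eigenvalues: -6, -1, -1.

-6, -1, -1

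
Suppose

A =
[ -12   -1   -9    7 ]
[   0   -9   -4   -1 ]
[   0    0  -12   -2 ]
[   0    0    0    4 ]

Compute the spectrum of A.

A is upper triangular, so its eigenvalues are the diagonal entries.
Diagonal: -12, -9, -12, 4.

-12, -12, -9, 4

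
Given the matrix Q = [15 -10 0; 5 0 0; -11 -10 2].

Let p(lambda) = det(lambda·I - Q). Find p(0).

-100

p(0) = det(0·I − Q) = det(−Q) = (−1)^3·det(Q).
det(Q) = 100, so p(0) = -100.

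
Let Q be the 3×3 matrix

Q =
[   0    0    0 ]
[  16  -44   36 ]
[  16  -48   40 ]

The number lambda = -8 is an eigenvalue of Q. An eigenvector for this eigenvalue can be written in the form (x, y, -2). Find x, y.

0, -2

We need (Q + 8I)v = 0.
Q + 8I = [[8, 0, 0], [16, -36, 36], [16, -48, 48]].
Row 1: (8)·x + (0)·y + (0)·-2 = 0
Row 2: (16)·x + (-36)·y + (36)·-2 = 0
Row 3: (16)·x + (-48)·y + (48)·-2 = 0
Solving gives x = 0, y = -2.
Check: Q·(0, -2, -2) = (0, 16, 16) = -8·(0, -2, -2).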